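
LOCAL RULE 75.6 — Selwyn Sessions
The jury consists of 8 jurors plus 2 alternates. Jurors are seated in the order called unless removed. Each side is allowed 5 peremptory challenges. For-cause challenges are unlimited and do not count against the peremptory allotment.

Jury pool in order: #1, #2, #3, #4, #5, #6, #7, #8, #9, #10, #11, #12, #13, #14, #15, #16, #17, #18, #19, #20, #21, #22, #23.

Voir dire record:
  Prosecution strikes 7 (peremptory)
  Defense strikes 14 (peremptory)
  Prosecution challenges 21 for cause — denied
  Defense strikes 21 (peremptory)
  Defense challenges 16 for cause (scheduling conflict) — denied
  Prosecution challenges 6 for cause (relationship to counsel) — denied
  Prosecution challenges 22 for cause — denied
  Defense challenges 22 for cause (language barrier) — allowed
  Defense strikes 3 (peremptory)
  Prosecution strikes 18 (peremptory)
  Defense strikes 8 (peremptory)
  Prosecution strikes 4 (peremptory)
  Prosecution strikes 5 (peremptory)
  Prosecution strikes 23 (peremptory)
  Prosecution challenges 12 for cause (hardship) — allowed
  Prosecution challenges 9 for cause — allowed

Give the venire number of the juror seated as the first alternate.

Removed: #3, #4, #5, #7, #8, #9, #12, #14, #18, #21, #22, #23. (#6, #16 stay — for-cause denied.)
Seating in order: seats 1–8 → #1, #2, #6, #10, #11, #13, #15, #16; alternates → #17, #19.
So alternate 1 is #17.

17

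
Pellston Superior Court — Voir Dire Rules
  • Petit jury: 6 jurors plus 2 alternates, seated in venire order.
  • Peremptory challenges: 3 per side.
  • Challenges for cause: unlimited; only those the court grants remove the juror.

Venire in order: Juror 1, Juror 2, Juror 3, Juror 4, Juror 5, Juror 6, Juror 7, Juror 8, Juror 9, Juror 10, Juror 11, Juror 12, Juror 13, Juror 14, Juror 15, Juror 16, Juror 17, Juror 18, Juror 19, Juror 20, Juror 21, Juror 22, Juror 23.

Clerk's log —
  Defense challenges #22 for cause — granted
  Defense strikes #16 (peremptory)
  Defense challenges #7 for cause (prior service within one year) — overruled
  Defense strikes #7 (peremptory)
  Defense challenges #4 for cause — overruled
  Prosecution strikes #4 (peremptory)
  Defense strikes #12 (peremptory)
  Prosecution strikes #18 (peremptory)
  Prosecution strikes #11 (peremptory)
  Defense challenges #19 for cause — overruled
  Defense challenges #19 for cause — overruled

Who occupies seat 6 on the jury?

8

Removed: #4, #7, #11, #12, #16, #18, #22. (#19 stays — for-cause denied.)
Seating in order: seats 1–6 → #1, #2, #3, #5, #6, #8; alternates → #9, #10.
So seat 6 is #8.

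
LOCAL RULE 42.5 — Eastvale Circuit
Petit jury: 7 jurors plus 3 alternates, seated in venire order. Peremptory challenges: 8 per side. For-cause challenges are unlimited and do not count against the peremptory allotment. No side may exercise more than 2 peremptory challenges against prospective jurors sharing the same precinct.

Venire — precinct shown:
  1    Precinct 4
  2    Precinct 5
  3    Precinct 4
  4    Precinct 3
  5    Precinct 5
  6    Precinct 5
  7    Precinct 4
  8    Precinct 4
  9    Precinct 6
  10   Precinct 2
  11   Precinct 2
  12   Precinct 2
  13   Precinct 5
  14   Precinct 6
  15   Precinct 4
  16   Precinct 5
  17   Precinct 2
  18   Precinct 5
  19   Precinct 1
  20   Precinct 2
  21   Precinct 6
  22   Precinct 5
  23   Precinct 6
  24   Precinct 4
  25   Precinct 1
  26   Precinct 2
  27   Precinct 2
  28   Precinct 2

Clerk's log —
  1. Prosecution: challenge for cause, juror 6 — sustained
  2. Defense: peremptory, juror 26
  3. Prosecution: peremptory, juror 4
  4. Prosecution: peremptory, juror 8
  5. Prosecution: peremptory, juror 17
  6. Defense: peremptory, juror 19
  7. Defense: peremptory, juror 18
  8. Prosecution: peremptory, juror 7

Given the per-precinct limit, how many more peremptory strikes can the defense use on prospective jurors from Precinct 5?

1

Defense peremptories so far: #26, #19, #18 — 3 of 8 used, 5 left overall.
Against Precinct 5: #18 — 1 used; per-precinct cap 2 leaves 1.
Binding limit: min(5, 1) = 1.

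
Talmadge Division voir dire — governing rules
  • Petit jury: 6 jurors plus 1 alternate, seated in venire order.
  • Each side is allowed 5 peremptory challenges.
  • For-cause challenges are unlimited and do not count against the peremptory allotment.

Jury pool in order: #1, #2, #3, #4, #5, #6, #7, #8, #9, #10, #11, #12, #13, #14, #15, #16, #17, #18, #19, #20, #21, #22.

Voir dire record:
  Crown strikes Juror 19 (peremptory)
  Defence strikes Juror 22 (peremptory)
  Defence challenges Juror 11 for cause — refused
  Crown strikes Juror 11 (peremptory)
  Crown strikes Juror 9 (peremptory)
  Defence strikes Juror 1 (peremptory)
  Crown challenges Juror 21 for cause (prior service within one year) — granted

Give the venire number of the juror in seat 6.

Removed: #1, #9, #11, #19, #21, #22.
Seating in order: seats 1–6 → #2, #3, #4, #5, #6, #7; alternates → #8.
So seat 6 is #7.

7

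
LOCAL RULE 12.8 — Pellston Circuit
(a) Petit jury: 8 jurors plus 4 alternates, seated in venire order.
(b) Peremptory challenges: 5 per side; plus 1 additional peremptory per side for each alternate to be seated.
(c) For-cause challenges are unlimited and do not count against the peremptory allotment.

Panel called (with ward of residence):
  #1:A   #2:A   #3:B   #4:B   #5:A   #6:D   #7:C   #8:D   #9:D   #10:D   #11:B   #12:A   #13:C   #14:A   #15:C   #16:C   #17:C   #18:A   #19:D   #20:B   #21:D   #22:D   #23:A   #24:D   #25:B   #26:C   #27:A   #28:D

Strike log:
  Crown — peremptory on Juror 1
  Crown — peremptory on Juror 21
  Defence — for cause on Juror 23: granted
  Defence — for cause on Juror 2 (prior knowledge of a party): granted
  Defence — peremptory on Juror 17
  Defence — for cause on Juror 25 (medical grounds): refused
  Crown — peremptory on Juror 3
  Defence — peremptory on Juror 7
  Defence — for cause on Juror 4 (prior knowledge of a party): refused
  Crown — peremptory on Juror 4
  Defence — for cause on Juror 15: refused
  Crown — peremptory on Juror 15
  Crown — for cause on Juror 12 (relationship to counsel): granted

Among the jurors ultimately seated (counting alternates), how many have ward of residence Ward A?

Removed: #1, #2, #3, #4, #7, #12, #15, #17, #21, #23.
Seated (12 incl. alternates): #5, #6, #8, #9, #10, #11, #13, #14, #16, #18, #19, #20.
Of those, in Ward A: #5, #14, #18 → 3.

3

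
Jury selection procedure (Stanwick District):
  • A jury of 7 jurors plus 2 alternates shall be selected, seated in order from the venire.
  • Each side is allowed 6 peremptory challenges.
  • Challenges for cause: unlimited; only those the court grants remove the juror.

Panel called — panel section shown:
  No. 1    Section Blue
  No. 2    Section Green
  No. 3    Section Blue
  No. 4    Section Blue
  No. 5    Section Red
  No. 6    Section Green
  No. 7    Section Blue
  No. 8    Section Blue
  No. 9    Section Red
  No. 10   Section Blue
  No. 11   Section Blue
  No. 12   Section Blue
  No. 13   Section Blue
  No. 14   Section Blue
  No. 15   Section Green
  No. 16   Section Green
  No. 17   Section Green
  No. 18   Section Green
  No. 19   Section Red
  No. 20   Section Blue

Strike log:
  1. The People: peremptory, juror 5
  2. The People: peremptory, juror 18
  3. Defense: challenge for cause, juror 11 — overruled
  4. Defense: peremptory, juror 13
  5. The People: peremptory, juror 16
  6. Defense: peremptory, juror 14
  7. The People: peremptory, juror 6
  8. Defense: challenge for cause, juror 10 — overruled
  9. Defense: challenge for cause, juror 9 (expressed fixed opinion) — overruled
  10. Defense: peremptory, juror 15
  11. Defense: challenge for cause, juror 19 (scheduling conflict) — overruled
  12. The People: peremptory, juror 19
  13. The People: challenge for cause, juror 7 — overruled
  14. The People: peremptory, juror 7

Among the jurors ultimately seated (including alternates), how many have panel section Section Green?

Removed: #5, #6, #7, #13, #14, #15, #16, #18, #19.
Seated (9 incl. alternates): #1, #2, #3, #4, #8, #9, #10, #11, #12.
Of those, in Section Green: #2 → 1.

1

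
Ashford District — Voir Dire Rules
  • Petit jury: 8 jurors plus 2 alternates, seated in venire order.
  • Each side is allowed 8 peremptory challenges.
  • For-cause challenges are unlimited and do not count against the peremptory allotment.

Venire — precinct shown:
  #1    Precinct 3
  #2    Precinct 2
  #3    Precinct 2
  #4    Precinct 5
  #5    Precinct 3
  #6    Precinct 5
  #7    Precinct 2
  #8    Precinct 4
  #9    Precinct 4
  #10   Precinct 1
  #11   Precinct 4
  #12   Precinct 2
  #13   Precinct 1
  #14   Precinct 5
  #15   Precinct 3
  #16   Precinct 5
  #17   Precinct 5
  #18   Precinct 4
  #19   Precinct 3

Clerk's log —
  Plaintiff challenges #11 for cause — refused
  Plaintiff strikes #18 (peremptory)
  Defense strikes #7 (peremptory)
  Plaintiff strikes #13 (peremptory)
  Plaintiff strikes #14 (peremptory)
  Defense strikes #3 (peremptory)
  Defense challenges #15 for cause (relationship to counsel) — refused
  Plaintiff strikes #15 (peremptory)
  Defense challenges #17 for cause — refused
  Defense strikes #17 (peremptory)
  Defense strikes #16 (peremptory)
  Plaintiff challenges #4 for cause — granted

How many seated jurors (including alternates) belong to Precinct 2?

Removed: #3, #4, #7, #13, #14, #15, #16, #17, #18.
Seated (10 incl. alternates): #1, #2, #5, #6, #8, #9, #10, #11, #12, #19.
Of those, in Precinct 2: #2, #12 → 2.

2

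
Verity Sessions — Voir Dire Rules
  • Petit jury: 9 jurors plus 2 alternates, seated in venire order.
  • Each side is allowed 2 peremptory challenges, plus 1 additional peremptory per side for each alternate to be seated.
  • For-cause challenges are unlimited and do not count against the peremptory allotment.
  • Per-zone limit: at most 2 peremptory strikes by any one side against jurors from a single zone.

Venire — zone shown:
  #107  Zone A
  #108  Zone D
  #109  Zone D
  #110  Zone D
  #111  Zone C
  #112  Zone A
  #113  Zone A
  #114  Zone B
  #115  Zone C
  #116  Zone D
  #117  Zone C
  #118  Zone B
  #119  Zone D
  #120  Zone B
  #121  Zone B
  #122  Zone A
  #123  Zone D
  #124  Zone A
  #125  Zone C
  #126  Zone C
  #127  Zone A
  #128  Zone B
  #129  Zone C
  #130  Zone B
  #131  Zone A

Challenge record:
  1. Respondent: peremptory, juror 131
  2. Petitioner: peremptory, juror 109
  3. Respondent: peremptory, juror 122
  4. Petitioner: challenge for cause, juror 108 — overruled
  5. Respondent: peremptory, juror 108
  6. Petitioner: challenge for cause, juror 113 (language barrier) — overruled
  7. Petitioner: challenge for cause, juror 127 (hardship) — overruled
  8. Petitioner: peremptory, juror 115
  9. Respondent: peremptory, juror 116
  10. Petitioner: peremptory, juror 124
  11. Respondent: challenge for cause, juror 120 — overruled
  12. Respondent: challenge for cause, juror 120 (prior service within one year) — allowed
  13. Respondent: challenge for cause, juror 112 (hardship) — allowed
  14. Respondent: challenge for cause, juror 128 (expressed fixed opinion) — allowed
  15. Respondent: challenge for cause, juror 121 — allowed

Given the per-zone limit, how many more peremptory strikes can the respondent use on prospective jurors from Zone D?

0

Respondent peremptories so far: #131, #122, #108, #116 — 4 of 4 used, 0 left overall.
Against Zone D: #108, #116 — 2 used; per-zone cap 2 leaves 0.
Binding limit: min(0, 0) = 0.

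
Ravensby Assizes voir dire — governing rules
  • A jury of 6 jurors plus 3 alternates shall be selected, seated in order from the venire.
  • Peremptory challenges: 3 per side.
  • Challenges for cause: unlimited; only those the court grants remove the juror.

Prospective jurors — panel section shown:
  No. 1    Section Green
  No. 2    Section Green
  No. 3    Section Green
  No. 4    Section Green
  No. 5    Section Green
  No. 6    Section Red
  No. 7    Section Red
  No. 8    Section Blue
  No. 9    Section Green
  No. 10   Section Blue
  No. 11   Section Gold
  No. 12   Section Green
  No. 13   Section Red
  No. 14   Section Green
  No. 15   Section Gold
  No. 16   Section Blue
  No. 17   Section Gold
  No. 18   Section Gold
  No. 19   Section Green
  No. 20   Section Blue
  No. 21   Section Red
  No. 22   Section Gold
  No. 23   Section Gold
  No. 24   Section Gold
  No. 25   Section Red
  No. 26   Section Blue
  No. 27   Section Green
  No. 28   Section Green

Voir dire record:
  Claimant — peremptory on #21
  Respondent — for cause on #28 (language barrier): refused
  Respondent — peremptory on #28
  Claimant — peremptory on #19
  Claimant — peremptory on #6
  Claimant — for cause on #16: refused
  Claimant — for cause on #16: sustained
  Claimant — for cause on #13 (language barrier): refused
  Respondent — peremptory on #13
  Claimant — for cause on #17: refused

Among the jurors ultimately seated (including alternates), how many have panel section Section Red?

Removed: #6, #13, #16, #19, #21, #28.
Seated (9 incl. alternates): #1, #2, #3, #4, #5, #7, #8, #9, #10.
Of those, in Section Red: #7 → 1.

1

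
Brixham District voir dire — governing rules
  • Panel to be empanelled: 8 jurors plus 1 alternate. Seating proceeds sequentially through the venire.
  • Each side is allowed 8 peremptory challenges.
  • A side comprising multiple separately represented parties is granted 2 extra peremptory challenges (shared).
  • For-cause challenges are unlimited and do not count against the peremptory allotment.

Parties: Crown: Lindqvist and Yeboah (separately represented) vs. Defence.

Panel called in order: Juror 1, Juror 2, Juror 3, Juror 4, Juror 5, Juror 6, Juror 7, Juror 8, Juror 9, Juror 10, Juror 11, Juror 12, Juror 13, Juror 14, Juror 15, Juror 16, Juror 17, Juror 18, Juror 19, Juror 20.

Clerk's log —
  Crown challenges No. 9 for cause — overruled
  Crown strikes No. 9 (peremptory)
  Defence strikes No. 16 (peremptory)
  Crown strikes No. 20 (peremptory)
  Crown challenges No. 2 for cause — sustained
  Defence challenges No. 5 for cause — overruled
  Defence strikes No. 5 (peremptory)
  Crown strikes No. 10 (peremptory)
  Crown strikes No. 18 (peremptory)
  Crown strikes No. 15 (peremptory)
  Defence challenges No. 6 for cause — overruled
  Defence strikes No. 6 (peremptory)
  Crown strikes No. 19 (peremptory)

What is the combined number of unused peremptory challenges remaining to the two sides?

Crown allotment: 8 base + 2 multi-party = 10. Defence allotment: 8.
Crown peremptories used: #9, #20, #10, #18, #15, #19 — 6 (for-cause on #9, #2 don't count).
Defence peremptories used: #16, #5, #6 — 3 (for-cause on #5, #6 don't count).
Remaining: (10 − 6) + (8 − 3) = 9.

9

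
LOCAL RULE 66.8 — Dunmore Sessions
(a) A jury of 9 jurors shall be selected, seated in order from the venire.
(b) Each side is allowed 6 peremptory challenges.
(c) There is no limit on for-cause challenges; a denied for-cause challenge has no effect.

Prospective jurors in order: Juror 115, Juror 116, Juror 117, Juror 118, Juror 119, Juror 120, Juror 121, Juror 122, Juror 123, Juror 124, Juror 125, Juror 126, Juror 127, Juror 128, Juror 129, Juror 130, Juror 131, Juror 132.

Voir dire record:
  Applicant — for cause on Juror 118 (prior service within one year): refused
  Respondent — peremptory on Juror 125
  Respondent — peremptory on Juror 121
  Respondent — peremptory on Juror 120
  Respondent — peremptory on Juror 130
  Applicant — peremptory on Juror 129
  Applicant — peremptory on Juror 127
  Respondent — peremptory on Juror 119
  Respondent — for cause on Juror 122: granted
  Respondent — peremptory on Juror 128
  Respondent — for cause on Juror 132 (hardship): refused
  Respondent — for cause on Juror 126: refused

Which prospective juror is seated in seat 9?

Removed: #119, #120, #121, #122, #125, #127, #128, #129, #130. (#118, #126, #132 stay — for-cause denied.)
Filling seats in venire order through position 9: #115, #116, #117, #118, #123, #124, #126, #131, #132.
So seat 9 is #132.

132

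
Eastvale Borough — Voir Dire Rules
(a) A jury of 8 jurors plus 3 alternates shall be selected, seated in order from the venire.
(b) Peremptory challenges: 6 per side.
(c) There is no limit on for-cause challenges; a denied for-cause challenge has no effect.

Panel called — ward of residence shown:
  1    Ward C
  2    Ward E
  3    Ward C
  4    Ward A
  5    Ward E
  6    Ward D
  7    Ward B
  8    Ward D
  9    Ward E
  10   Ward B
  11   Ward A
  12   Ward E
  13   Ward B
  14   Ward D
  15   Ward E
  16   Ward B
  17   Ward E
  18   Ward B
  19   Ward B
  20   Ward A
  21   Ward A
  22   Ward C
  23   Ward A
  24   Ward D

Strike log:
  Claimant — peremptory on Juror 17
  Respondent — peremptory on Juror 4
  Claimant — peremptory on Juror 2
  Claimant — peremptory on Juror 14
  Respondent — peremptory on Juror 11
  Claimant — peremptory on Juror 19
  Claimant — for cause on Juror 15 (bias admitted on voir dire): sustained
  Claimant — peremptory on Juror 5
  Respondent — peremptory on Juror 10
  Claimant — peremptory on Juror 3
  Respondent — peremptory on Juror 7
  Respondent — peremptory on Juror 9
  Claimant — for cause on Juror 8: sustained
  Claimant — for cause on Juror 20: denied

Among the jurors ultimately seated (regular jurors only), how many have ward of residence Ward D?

Removed: #2, #3, #4, #5, #7, #8, #9, #10, #11, #14, #15, #17, #19.
Seated jurors 1–8: #1, #6, #12, #13, #16, #18, #20, #21 (alternates #22, #23, #24 not counted).
Of those, in Ward D: #6 → 1.

1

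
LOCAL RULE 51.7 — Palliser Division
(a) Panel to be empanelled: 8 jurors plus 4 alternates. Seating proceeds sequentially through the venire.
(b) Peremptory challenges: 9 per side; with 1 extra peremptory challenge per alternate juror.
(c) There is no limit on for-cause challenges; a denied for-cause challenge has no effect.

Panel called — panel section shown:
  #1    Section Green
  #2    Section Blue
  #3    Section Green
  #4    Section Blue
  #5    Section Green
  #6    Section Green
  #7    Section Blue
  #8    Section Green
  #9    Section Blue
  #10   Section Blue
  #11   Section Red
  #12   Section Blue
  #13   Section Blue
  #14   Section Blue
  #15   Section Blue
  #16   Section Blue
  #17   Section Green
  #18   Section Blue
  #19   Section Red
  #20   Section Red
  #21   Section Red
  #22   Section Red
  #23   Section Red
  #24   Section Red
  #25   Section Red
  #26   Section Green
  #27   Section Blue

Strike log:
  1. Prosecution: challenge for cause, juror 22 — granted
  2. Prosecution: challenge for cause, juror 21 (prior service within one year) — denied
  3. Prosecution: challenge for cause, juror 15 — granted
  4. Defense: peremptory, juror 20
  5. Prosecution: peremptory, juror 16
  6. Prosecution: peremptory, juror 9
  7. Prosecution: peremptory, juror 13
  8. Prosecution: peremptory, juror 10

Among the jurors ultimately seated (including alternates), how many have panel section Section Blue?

5

Removed: #9, #10, #13, #15, #16, #20, #22.
Seated (12 incl. alternates): #1, #2, #3, #4, #5, #6, #7, #8, #11, #12, #14, #17.
Of those, in Section Blue: #2, #4, #7, #12, #14 → 5.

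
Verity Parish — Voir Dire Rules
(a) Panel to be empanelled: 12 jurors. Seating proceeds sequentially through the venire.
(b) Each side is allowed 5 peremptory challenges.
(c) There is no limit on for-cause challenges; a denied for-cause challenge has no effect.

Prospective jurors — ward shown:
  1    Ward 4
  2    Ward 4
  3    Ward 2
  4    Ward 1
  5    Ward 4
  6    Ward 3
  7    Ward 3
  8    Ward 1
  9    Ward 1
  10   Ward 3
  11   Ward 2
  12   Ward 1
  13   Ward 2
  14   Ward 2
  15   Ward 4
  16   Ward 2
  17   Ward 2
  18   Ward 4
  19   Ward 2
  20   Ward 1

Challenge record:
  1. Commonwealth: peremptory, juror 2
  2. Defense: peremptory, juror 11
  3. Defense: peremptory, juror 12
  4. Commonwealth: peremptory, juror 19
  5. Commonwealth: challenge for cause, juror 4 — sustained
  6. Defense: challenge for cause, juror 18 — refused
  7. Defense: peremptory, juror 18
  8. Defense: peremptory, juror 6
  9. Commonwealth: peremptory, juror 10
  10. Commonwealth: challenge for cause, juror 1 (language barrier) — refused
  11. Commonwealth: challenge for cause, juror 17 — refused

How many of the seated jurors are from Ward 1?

3

Removed: #2, #4, #6, #10, #11, #12, #18, #19.
Seated jurors 1–12: #1, #3, #5, #7, #8, #9, #13, #14, #15, #16, #17, #20.
Of those, in Ward 1: #8, #9, #20 → 3.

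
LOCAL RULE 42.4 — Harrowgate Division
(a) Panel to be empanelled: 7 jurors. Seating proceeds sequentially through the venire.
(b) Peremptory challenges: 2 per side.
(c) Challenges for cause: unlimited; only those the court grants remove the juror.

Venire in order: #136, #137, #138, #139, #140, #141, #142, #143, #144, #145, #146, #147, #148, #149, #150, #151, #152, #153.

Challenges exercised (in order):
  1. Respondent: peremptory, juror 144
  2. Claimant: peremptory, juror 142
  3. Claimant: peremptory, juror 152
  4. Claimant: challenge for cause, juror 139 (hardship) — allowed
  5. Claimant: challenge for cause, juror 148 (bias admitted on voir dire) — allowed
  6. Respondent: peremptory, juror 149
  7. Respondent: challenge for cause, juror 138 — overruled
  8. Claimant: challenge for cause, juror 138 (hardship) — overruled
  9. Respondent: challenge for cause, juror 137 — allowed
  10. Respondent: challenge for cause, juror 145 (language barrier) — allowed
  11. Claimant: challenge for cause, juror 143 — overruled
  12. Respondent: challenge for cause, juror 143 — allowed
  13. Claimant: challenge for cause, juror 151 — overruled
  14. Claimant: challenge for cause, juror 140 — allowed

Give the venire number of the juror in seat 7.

Removed: #137, #139, #140, #142, #143, #144, #145, #148, #149, #152. (#138, #151 stay — for-cause denied.)
Seating in order: seats 1–7 → #136, #138, #141, #146, #147, #150, #151.
So seat 7 is #151.

151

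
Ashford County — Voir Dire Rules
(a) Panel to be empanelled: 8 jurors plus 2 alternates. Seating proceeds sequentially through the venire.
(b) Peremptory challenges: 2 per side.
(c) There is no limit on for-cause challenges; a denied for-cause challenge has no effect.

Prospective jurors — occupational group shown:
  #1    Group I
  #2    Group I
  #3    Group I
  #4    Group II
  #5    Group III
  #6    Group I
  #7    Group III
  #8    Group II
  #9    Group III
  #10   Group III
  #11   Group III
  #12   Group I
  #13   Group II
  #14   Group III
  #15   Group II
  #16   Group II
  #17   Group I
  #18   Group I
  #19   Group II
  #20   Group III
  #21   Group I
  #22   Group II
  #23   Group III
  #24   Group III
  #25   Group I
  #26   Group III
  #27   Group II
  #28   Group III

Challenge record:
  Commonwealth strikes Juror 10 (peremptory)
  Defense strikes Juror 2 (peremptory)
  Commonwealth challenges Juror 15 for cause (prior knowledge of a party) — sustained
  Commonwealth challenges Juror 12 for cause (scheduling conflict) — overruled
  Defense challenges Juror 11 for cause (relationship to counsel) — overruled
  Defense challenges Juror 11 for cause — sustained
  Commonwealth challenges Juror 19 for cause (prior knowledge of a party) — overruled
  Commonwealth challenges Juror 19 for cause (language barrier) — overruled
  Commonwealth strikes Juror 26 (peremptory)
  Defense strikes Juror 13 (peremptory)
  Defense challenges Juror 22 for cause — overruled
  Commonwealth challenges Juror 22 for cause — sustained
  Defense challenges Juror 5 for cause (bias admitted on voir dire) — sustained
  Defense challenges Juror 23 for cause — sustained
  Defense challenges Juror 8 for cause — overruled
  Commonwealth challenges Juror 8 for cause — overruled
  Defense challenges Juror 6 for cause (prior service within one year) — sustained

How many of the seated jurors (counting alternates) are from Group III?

Removed: #2, #5, #6, #10, #11, #13, #15, #22, #23, #26.
Seated (10 incl. alternates): #1, #3, #4, #7, #8, #9, #12, #14, #16, #17.
Of those, in Group III: #7, #9, #14 → 3.

3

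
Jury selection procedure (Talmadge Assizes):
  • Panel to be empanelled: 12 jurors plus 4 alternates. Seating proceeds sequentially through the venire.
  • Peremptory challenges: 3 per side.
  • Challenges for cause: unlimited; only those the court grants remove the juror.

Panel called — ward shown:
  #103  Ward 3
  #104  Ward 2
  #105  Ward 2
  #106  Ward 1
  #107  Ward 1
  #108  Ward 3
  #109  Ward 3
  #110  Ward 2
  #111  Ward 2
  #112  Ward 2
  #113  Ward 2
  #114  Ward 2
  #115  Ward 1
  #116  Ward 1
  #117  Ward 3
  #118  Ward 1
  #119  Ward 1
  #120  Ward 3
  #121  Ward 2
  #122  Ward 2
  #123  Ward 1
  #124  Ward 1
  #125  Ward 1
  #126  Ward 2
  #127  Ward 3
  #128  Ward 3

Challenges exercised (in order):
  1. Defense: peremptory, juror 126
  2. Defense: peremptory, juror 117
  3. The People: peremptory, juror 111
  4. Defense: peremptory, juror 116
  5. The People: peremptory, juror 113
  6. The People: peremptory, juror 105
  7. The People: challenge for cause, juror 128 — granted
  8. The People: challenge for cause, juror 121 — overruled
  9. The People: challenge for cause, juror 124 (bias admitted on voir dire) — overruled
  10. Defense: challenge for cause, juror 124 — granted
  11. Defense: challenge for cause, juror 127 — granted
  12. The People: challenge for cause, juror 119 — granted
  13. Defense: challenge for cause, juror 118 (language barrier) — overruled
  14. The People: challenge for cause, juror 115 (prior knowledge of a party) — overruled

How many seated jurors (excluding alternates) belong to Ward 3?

Removed: #105, #111, #113, #116, #117, #119, #124, #126, #127, #128.
Seated jurors 1–12: #103, #104, #106, #107, #108, #109, #110, #112, #114, #115, #118, #120 (alternates #121, #122, #123, #125 not counted).
Of those, in Ward 3: #103, #108, #109, #120 → 4.

4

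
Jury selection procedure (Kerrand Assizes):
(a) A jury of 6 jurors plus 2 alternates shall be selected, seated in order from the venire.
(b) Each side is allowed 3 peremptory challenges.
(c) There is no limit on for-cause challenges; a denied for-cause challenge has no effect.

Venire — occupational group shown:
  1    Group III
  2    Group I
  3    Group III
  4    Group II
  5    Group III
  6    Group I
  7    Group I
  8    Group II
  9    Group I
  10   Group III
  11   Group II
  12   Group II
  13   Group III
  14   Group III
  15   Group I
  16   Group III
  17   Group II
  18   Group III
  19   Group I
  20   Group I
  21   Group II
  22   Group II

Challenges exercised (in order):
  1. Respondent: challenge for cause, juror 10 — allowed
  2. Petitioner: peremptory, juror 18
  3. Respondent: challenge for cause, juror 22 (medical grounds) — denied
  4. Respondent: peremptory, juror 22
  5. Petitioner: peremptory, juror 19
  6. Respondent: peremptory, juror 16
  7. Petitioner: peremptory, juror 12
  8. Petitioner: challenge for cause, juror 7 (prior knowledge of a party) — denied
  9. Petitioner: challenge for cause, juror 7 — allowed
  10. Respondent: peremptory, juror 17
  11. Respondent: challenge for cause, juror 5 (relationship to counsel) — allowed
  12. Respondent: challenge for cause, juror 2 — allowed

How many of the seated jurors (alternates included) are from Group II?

Removed: #2, #5, #7, #10, #12, #16, #17, #18, #19, #22.
Seated (8 incl. alternates): #1, #3, #4, #6, #8, #9, #11, #13.
Of those, in Group II: #4, #8, #11 → 3.

3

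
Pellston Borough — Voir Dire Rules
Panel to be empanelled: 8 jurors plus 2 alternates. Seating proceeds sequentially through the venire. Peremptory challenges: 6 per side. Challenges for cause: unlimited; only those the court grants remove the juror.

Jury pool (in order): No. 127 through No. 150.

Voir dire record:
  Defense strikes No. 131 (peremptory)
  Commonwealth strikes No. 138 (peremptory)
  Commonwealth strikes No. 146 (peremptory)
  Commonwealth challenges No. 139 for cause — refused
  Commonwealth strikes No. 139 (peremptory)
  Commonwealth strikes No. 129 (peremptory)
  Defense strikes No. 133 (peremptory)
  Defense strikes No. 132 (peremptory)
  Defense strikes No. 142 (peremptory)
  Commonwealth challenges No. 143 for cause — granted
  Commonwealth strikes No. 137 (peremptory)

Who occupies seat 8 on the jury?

141

Removed: #129, #131, #132, #133, #137, #138, #139, #142, #143, #146.
Filling seats in venire order through position 8: #127, #128, #130, #134, #135, #136, #140, #141.
So seat 8 is #141.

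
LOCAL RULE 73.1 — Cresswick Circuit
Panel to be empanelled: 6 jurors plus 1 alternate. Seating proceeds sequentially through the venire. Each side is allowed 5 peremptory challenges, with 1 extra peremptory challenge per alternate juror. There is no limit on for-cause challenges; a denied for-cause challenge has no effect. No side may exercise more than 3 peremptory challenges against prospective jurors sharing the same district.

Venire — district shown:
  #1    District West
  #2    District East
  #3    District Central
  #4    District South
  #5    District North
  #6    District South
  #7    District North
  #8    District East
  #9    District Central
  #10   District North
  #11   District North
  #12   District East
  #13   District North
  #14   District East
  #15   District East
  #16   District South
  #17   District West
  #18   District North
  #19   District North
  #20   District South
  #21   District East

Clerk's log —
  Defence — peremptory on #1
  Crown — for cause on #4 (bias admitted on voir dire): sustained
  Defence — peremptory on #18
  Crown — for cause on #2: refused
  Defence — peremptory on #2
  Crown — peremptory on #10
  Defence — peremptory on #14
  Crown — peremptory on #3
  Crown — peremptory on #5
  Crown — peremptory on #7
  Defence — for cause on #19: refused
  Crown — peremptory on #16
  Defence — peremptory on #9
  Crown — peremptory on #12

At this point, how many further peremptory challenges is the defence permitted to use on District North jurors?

Defence peremptories so far: #1, #18, #2, #14, #9 — 5 of 6 used, 1 left overall.
Against District North: #18 — 1 used; per-district cap 3 leaves 2.
Binding limit: min(1, 2) = 1.

1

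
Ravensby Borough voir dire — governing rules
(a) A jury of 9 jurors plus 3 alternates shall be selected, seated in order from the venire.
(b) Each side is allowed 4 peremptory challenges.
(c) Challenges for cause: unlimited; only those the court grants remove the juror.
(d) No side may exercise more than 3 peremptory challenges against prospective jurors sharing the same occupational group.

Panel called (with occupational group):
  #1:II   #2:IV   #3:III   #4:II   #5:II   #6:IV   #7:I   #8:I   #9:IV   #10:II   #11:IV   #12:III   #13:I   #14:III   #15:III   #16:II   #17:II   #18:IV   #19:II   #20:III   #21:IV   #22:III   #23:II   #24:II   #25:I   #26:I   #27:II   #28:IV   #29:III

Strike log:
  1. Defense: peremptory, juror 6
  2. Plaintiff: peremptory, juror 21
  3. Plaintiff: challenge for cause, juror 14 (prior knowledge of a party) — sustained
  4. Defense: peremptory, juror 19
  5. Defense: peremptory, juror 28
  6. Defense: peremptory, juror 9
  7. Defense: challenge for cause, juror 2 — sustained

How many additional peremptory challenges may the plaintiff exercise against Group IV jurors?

Plaintiff peremptories so far: #21 — 1 of 4 used, 3 left overall.
Against Group IV: #21 — 1 used; per-group cap 3 leaves 2.
Binding limit: min(3, 2) = 2.

2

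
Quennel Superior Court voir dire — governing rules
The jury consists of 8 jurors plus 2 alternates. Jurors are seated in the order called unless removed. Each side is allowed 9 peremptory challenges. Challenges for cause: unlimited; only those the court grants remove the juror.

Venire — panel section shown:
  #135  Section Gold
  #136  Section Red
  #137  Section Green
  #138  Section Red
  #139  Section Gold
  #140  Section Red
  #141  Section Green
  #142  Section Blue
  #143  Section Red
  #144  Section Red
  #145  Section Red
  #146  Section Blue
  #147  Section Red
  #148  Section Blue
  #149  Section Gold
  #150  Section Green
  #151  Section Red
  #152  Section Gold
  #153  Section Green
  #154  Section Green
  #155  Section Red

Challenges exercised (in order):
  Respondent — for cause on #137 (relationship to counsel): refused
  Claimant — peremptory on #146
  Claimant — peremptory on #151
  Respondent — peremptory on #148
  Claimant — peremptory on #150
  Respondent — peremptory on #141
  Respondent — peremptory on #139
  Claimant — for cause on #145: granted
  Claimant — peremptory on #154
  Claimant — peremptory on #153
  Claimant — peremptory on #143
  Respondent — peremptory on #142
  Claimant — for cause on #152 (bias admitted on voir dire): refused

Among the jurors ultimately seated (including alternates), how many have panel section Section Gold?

Removed: #139, #141, #142, #143, #145, #146, #148, #150, #151, #153, #154.
Seated (10 incl. alternates): #135, #136, #137, #138, #140, #144, #147, #149, #152, #155.
Of those, in Section Gold: #135, #149, #152 → 3.

3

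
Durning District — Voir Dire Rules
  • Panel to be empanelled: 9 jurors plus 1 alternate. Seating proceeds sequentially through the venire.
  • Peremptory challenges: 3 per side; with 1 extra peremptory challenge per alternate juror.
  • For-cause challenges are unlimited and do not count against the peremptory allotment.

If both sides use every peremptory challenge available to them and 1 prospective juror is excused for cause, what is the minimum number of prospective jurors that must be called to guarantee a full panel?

19

Seats to fill: 9 + 1 alternates = 10.
Peremptories: 3 + 1×1 = 4 per side × 2 sides = 8.
For-cause removals: 1.
Minimum venire: 10 + 8 + 1 = 19.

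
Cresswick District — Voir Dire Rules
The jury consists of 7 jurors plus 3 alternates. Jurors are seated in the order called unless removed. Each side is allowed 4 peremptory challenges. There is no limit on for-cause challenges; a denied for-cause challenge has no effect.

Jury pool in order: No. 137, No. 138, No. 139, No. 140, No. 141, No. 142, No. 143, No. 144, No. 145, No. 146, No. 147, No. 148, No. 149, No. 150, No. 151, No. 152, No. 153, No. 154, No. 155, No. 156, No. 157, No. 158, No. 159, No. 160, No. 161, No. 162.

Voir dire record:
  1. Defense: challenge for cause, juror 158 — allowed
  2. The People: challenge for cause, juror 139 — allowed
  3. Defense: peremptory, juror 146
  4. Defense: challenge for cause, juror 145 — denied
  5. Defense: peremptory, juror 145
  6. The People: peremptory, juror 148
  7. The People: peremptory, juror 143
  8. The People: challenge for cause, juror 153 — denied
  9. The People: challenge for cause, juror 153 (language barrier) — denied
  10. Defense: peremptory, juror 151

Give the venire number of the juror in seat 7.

147

Removed: #139, #143, #145, #146, #148, #151, #158. (#153 stays — for-cause denied.)
Seating in order: seats 1–7 → #137, #138, #140, #141, #142, #144, #147; alternates → #149, #150, #152.
So seat 7 is #147.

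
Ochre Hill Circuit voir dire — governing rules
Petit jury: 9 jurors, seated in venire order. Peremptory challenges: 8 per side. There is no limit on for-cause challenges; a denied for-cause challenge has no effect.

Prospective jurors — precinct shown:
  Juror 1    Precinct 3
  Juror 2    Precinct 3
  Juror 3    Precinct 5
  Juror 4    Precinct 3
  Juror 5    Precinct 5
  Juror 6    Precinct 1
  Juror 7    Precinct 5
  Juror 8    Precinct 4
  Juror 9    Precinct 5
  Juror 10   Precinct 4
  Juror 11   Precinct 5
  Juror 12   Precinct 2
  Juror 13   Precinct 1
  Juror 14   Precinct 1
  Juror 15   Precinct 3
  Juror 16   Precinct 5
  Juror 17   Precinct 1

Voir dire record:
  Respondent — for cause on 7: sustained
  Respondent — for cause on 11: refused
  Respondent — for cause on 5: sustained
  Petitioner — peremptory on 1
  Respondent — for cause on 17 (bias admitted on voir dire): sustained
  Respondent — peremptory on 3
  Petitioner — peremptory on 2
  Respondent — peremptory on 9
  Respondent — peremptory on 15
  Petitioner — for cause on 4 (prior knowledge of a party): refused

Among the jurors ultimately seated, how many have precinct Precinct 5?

2

Removed: #1, #2, #3, #5, #7, #9, #15, #17.
Seated jurors 1–9: #4, #6, #8, #10, #11, #12, #13, #14, #16.
Of those, in Precinct 5: #11, #16 → 2.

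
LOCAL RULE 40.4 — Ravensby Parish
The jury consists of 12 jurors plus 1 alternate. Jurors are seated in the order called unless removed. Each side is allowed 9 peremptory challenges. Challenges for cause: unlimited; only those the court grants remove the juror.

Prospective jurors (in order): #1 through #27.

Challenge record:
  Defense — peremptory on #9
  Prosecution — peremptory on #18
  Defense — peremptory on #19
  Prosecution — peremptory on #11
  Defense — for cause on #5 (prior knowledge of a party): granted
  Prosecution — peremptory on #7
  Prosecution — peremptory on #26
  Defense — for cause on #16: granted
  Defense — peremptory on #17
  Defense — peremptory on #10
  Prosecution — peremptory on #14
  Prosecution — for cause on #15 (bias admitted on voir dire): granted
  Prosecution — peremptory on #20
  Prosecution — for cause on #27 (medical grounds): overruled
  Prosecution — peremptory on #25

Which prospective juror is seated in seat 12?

24

Removed: #5, #7, #9, #10, #11, #14, #15, #16, #17, #18, #19, #20, #25, #26. (#27 stays — for-cause denied.)
Seating in order: seats 1–12 → #1, #2, #3, #4, #6, #8, #12, #13, #21, #22, #23, #24; alternates → #27.
So seat 12 is #24.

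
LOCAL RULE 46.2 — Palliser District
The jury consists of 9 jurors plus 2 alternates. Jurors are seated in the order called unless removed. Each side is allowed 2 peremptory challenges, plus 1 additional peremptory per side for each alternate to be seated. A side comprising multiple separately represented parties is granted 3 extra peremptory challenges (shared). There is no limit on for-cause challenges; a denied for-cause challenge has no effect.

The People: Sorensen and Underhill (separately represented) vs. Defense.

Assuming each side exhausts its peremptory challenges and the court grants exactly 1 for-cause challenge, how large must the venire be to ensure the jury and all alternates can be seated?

23

Seats to fill: 9 + 2 alternates = 11.
Peremptories — The People: 2 + 1×2 + 3 = 7; Defense: 2 + 1×2 = 4; total 11.
For-cause removals: 1.
Minimum venire: 11 + 11 + 1 = 23.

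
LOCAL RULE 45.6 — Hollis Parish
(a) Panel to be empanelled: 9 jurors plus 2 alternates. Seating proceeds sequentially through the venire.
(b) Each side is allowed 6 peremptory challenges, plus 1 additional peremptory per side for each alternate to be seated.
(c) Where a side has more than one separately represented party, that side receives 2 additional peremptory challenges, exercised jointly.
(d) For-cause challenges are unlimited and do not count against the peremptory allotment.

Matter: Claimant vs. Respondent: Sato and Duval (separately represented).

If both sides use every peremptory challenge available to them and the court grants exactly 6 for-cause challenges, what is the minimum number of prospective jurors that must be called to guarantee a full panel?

35

Seats to fill: 9 + 2 alternates = 11.
Peremptories — Claimant: 6 + 1×2 = 8; Respondent: 6 + 1×2 + 2 = 10; total 18.
For-cause removals: 6.
Minimum venire: 11 + 18 + 6 = 35.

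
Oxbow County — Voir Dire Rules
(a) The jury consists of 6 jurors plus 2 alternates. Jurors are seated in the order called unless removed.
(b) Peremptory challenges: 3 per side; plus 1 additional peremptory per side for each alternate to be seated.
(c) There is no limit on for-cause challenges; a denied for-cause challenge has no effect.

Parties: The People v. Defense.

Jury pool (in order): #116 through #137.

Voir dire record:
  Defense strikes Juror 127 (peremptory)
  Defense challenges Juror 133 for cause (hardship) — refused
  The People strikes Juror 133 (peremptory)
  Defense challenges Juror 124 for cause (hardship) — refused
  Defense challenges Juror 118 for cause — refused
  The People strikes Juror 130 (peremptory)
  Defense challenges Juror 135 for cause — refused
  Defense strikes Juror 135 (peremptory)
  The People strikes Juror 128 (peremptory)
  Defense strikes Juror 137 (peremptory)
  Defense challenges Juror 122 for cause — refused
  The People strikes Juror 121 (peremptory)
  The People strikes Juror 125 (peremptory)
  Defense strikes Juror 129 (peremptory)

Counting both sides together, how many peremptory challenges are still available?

The People allotment: 3 base + 1 × 2 alternates = 5. Defense allotment: 3 base + 1 × 2 alternates = 5.
The People peremptories used: #133, #130, #128, #121, #125 — 5.
Defense peremptories used: #127, #135, #137, #129 — 4 (for-cause on #133, #124, #118, #135, #122 don't count).
Remaining: (5 − 5) + (5 − 4) = 1.

1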